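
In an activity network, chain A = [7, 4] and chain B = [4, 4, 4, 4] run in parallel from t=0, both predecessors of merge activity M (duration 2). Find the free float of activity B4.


ES(B4) = sum of predecessors on chain B = 12
EF(B4) = ES + duration = 12 + 4 = 16
Successor of B4 is M. ES(M) = max(sum(A), sum(B)) = max(11, 16) = 16
Free float = ES(successor) - EF(current) = 16 - 16 = 0

0


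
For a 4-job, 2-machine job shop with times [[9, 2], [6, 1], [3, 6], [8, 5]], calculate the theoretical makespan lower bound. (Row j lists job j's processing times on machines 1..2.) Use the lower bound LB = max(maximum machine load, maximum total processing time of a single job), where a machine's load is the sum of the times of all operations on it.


Machine loads:
  Machine 1: 9 + 6 + 3 + 8 = 26
  Machine 2: 2 + 1 + 6 + 5 = 14
Max machine load = 26
Job totals:
  Job 1: 11
  Job 2: 7
  Job 3: 9
  Job 4: 13
Max job total = 13
Lower bound = max(26, 13) = 26

26


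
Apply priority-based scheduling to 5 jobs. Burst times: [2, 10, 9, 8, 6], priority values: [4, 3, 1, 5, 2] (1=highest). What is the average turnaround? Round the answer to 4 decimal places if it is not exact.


Sort by priority (ascending = highest first):
Order: [(1, 9), (2, 6), (3, 10), (4, 2), (5, 8)]
Completion times:
  Priority 1, burst=9, C=9
  Priority 2, burst=6, C=15
  Priority 3, burst=10, C=25
  Priority 4, burst=2, C=27
  Priority 5, burst=8, C=35
Average turnaround = 111/5 = 22.2

22.2


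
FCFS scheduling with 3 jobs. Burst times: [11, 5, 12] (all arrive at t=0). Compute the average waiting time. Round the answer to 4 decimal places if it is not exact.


FCFS order (as given): [11, 5, 12]
Waiting times:
  Job 1: wait = 0
  Job 2: wait = 11
  Job 3: wait = 16
Sum of waiting times = 27
Average waiting time = 27/3 = 9.0

9.0


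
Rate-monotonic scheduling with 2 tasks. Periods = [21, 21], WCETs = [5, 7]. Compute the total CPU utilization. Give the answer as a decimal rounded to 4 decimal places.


Compute individual utilizations (exact fractions):
  Task 1: C/T = 5/21 (approx. 0.2381)
  Task 2: C/T = 7/21 = 1/3 (approx. 0.3333)
Total utilization U = 5/21 + 1/3 = 4/7
Rounded to 4 decimal places: U = 0.5714
RM (Liu & Layland) bound for 2 tasks = 0.828427; compare with U = 4/7 (approx. 0.571429)
U <= bound, so schedulable by RM sufficient condition.

0.5714


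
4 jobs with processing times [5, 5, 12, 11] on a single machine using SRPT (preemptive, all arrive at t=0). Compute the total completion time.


Since all jobs arrive at t=0, SRPT equals SPT ordering.
SPT order: [5, 5, 11, 12]
Completion times:
  Job 1: p=5, C=5
  Job 2: p=5, C=10
  Job 3: p=11, C=21
  Job 4: p=12, C=33
Total completion time = 5 + 10 + 21 + 33 = 69

69


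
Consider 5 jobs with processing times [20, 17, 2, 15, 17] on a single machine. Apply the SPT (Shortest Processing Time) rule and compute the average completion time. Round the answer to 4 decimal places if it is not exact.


Sort jobs by processing time (SPT order): [2, 15, 17, 17, 20]
Compute completion times sequentially:
  Job 1: processing = 2, completes at 2
  Job 2: processing = 15, completes at 17
  Job 3: processing = 17, completes at 34
  Job 4: processing = 17, completes at 51
  Job 5: processing = 20, completes at 71
Sum of completion times = 175
Average completion time = 175/5 = 35.0

35.0


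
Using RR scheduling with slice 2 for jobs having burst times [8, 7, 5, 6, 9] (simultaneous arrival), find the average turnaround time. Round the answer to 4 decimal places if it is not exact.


Time quantum = 2
Execution trace:
  J1 runs 2 units, time = 2
  J2 runs 2 units, time = 4
  J3 runs 2 units, time = 6
  J4 runs 2 units, time = 8
  J5 runs 2 units, time = 10
  J1 runs 2 units, time = 12
  J2 runs 2 units, time = 14
  J3 runs 2 units, time = 16
  J4 runs 2 units, time = 18
  J5 runs 2 units, time = 20
  J1 runs 2 units, time = 22
  J2 runs 2 units, time = 24
  J3 runs 1 units, time = 25
  J4 runs 2 units, time = 27
  J5 runs 2 units, time = 29
  J1 runs 2 units, time = 31
  J2 runs 1 units, time = 32
  J5 runs 2 units, time = 34
  J5 runs 1 units, time = 35
Finish times: [31, 32, 25, 27, 35]
Average turnaround = 150/5 = 30.0

30.0


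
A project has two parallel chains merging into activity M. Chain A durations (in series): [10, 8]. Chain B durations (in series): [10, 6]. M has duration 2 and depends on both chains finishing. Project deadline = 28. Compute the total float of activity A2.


Forward pass: ES(A2) = sum of predecessors on chain A = 10
EF = ES + duration = 10 + 8 = 18
Backward pass: LF(M) = deadline = 28; LS(M) = 28 - 2 = 26
LF(A2) = LS(M) - sum(successors on chain A) = 26 - 0 = 26
LS = LF - duration = 26 - 8 = 18
Total float = LS - ES = 18 - 10 = 8

8


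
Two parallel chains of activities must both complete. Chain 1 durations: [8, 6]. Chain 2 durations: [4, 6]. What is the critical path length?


Path A total = 8 + 6 = 14
Path B total = 4 + 6 = 10
Critical path = longest path = max(14, 10) = 14

14


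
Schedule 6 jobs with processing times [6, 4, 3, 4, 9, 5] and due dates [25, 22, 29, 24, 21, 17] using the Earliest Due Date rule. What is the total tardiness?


Sort by due date (EDD order): [(5, 17), (9, 21), (4, 22), (4, 24), (6, 25), (3, 29)]
Compute completion times and tardiness:
  Job 1: p=5, d=17, C=5, tardiness=max(0,5-17)=0
  Job 2: p=9, d=21, C=14, tardiness=max(0,14-21)=0
  Job 3: p=4, d=22, C=18, tardiness=max(0,18-22)=0
  Job 4: p=4, d=24, C=22, tardiness=max(0,22-24)=0
  Job 5: p=6, d=25, C=28, tardiness=max(0,28-25)=3
  Job 6: p=3, d=29, C=31, tardiness=max(0,31-29)=2
Total tardiness = 5

5


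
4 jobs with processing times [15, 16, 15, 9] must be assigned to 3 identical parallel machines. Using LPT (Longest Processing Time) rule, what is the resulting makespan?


Sort jobs in decreasing order (LPT): [16, 15, 15, 9]
Assign each job to the least loaded machine:
  Machine 1: jobs [16], load = 16
  Machine 2: jobs [15, 9], load = 24
  Machine 3: jobs [15], load = 15
Makespan = max load = 24

24


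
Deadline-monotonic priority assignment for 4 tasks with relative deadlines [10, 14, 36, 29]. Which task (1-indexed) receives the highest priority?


Sort tasks by relative deadline (ascending):
  Task 1: deadline = 10
  Task 2: deadline = 14
  Task 4: deadline = 29
  Task 3: deadline = 36
Priority order (highest first): [1, 2, 4, 3]
Highest priority task = 1

1


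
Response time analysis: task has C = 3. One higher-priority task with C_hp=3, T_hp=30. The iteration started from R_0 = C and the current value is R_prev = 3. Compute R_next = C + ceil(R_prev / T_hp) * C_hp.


R_next = C + ceil(R_prev / T_hp) * C_hp
ceil(3 / 30) = ceil(0.1) = 1
Interference = 1 * 3 = 3
R_next = 3 + 3 = 6

6


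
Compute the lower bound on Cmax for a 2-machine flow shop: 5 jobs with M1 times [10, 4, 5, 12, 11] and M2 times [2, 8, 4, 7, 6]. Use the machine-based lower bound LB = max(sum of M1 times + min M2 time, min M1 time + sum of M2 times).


LB1 = sum(M1 times) + min(M2 times) = 42 + 2 = 44
LB2 = min(M1 times) + sum(M2 times) = 4 + 27 = 31
Lower bound = max(LB1, LB2) = max(44, 31) = 44

44


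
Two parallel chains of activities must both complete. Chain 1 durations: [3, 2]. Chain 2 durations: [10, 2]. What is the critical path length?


Path A total = 3 + 2 = 5
Path B total = 10 + 2 = 12
Critical path = longest path = max(5, 12) = 12

12


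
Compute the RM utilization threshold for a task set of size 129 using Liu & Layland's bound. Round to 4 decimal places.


Compute 2^(1/129) = 1.0053876957
Subtract 1: 1.0053876957 - 1 = 0.0053876957
Multiply by n: 129 * 0.0053876957 = 0.6950127453
Round to 4 dp: 0.6950

0.6950


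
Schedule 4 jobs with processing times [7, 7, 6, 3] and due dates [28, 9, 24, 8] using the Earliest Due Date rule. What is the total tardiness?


Sort by due date (EDD order): [(3, 8), (7, 9), (6, 24), (7, 28)]
Compute completion times and tardiness:
  Job 1: p=3, d=8, C=3, tardiness=max(0,3-8)=0
  Job 2: p=7, d=9, C=10, tardiness=max(0,10-9)=1
  Job 3: p=6, d=24, C=16, tardiness=max(0,16-24)=0
  Job 4: p=7, d=28, C=23, tardiness=max(0,23-28)=0
Total tardiness = 1

1


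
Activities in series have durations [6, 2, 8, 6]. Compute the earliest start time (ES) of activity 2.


Activity 2 starts after activities 1 through 1 complete.
Predecessor durations: [6]
ES = 6 = 6

6


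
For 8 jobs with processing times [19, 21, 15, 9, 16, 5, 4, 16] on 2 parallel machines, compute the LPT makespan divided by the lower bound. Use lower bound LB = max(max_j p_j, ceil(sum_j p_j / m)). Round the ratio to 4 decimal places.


LPT order: [21, 19, 16, 16, 15, 9, 5, 4]
Machine loads after assignment: [51, 54]
LPT makespan = 54
Lower bound = max(max_job, ceil(total/2)) = max(21, 53) = 53
Ratio = 54 / 53 = 1.0189

1.0189


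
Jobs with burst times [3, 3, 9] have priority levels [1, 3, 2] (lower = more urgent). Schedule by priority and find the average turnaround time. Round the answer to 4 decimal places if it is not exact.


Sort by priority (ascending = highest first):
Order: [(1, 3), (2, 9), (3, 3)]
Completion times:
  Priority 1, burst=3, C=3
  Priority 2, burst=9, C=12
  Priority 3, burst=3, C=15
Average turnaround = 30/3 = 10.0

10.0


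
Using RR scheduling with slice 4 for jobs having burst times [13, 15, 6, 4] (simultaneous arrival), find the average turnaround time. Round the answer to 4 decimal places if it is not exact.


Time quantum = 4
Execution trace:
  J1 runs 4 units, time = 4
  J2 runs 4 units, time = 8
  J3 runs 4 units, time = 12
  J4 runs 4 units, time = 16
  J1 runs 4 units, time = 20
  J2 runs 4 units, time = 24
  J3 runs 2 units, time = 26
  J1 runs 4 units, time = 30
  J2 runs 4 units, time = 34
  J1 runs 1 units, time = 35
  J2 runs 3 units, time = 38
Finish times: [35, 38, 26, 16]
Average turnaround = 115/4 = 28.75

28.75


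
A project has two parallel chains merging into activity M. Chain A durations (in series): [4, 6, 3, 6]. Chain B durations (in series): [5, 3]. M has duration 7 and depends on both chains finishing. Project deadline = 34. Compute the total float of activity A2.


Forward pass: ES(A2) = sum of predecessors on chain A = 4
EF = ES + duration = 4 + 6 = 10
Backward pass: LF(M) = deadline = 34; LS(M) = 34 - 7 = 27
LF(A2) = LS(M) - sum(successors on chain A) = 27 - 9 = 18
LS = LF - duration = 18 - 6 = 12
Total float = LS - ES = 12 - 4 = 8

8


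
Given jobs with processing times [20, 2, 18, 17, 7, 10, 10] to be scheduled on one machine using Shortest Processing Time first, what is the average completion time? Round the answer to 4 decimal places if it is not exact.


Sort jobs by processing time (SPT order): [2, 7, 10, 10, 17, 18, 20]
Compute completion times sequentially:
  Job 1: processing = 2, completes at 2
  Job 2: processing = 7, completes at 9
  Job 3: processing = 10, completes at 19
  Job 4: processing = 10, completes at 29
  Job 5: processing = 17, completes at 46
  Job 6: processing = 18, completes at 64
  Job 7: processing = 20, completes at 84
Sum of completion times = 253
Average completion time = 253/7 = 36.1429

36.1429


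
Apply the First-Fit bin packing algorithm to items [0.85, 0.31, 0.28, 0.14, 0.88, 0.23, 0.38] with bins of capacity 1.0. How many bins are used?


Place items sequentially using First-Fit:
  Item 0.85 -> new Bin 1
  Item 0.31 -> new Bin 2
  Item 0.28 -> Bin 2 (now 0.59)
  Item 0.14 -> Bin 1 (now 0.99)
  Item 0.88 -> new Bin 3
  Item 0.23 -> Bin 2 (now 0.82)
  Item 0.38 -> new Bin 4
Total bins used = 4

4


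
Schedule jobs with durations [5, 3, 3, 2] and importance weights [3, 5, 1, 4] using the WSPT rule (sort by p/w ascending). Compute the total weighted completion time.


Compute p/w ratios and sort ascending (WSPT): [(2, 4), (3, 5), (5, 3), (3, 1)]
Compute weighted completion times:
  Job (p=2,w=4): C=2, w*C=4*2=8
  Job (p=3,w=5): C=5, w*C=5*5=25
  Job (p=5,w=3): C=10, w*C=3*10=30
  Job (p=3,w=1): C=13, w*C=1*13=13
Total weighted completion time = 76

76


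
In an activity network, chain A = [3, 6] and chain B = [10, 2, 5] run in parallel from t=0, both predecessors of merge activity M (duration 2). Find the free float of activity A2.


ES(A2) = sum of predecessors on chain A = 3
EF(A2) = ES + duration = 3 + 6 = 9
Successor of A2 is M. ES(M) = max(sum(A), sum(B)) = max(9, 17) = 17
Free float = ES(successor) - EF(current) = 17 - 9 = 8

8


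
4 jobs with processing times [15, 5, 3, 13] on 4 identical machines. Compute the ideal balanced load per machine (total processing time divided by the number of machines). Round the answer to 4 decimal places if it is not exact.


Total processing time = 15 + 5 + 3 + 13 = 36
Number of machines = 4
Ideal balanced load = 36 / 4 = 9.0

9.0


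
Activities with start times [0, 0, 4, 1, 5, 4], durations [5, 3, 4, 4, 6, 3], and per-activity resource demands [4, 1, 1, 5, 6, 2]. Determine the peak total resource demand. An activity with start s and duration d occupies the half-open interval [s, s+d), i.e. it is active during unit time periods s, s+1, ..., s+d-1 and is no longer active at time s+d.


Each activity i is active on [start_i, start_i + duration_i).
Compute total resource usage per time slot:
  t=0: active resources = [4, 1], total = 5
  t=1: active resources = [4, 1, 5], total = 10
  t=2: active resources = [4, 1, 5], total = 10
  t=3: active resources = [4, 5], total = 9
  t=4: active resources = [4, 1, 5, 2], total = 12
  t=5: active resources = [1, 6, 2], total = 9
  t=6: active resources = [1, 6, 2], total = 9
  t=7: active resources = [1, 6], total = 7
  t=8: active resources = [6], total = 6
  t=9: active resources = [6], total = 6
  t=10: active resources = [6], total = 6
Peak resource demand = 12

12


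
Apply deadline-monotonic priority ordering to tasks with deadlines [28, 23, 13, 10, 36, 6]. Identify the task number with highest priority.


Sort tasks by relative deadline (ascending):
  Task 6: deadline = 6
  Task 4: deadline = 10
  Task 3: deadline = 13
  Task 2: deadline = 23
  Task 1: deadline = 28
  Task 5: deadline = 36
Priority order (highest first): [6, 4, 3, 2, 1, 5]
Highest priority task = 6

6


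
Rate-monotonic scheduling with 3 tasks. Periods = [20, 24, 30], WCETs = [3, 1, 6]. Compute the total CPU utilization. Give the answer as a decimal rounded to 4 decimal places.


Compute individual utilizations (exact fractions):
  Task 1: C/T = 3/20 (approx. 0.15)
  Task 2: C/T = 1/24 (approx. 0.0417)
  Task 3: C/T = 6/30 = 1/5 (approx. 0.2)
Total utilization U = 3/20 + 1/24 + 1/5 = 47/120
Rounded to 4 decimal places: U = 0.3917
RM (Liu & Layland) bound for 3 tasks = 0.779763; compare with U = 47/120 (approx. 0.391667)
U <= bound, so schedulable by RM sufficient condition.

0.3917


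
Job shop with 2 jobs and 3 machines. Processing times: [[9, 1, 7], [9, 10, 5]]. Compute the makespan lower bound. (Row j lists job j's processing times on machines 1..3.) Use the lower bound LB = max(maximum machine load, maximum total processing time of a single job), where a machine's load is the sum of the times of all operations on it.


Machine loads:
  Machine 1: 9 + 9 = 18
  Machine 2: 1 + 10 = 11
  Machine 3: 7 + 5 = 12
Max machine load = 18
Job totals:
  Job 1: 17
  Job 2: 24
Max job total = 24
Lower bound = max(18, 24) = 24

24


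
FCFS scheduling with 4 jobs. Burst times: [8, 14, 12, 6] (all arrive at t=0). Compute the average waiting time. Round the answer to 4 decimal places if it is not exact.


FCFS order (as given): [8, 14, 12, 6]
Waiting times:
  Job 1: wait = 0
  Job 2: wait = 8
  Job 3: wait = 22
  Job 4: wait = 34
Sum of waiting times = 64
Average waiting time = 64/4 = 16.0

16.0


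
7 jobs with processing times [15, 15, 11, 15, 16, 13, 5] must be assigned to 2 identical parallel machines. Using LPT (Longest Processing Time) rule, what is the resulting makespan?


Sort jobs in decreasing order (LPT): [16, 15, 15, 15, 13, 11, 5]
Assign each job to the least loaded machine:
  Machine 1: jobs [16, 15, 11, 5], load = 47
  Machine 2: jobs [15, 15, 13], load = 43
Makespan = max load = 47

47


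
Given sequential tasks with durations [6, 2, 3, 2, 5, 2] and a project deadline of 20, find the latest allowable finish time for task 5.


LF(activity 5) = deadline - sum of successor durations
Successors: activities 6 through 6 with durations [2]
Sum of successor durations = 2
LF = 20 - 2 = 18

18


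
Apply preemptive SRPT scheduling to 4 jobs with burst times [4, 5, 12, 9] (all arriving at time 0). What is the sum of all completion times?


Since all jobs arrive at t=0, SRPT equals SPT ordering.
SPT order: [4, 5, 9, 12]
Completion times:
  Job 1: p=4, C=4
  Job 2: p=5, C=9
  Job 3: p=9, C=18
  Job 4: p=12, C=30
Total completion time = 4 + 9 + 18 + 30 = 61

61


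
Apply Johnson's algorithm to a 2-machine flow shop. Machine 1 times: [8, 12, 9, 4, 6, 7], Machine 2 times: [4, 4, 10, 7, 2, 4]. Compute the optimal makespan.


Apply Johnson's rule:
  Group 1 (a <= b): [(4, 4, 7), (3, 9, 10)]
  Group 2 (a > b): [(1, 8, 4), (2, 12, 4), (6, 7, 4), (5, 6, 2)]
Optimal job order: [4, 3, 1, 2, 6, 5]
Schedule:
  Job 4: M1 done at 4, M2 done at 11
  Job 3: M1 done at 13, M2 done at 23
  Job 1: M1 done at 21, M2 done at 27
  Job 2: M1 done at 33, M2 done at 37
  Job 6: M1 done at 40, M2 done at 44
  Job 5: M1 done at 46, M2 done at 48
Makespan = 48

48


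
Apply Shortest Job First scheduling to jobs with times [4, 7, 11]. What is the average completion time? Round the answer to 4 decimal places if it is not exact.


SJF order (ascending): [4, 7, 11]
Completion times:
  Job 1: burst=4, C=4
  Job 2: burst=7, C=11
  Job 3: burst=11, C=22
Average completion = 37/3 = 12.3333

12.3333


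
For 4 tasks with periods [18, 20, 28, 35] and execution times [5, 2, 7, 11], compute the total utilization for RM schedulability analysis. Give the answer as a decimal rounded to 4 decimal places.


Compute individual utilizations (exact fractions):
  Task 1: C/T = 5/18 (approx. 0.2778)
  Task 2: C/T = 2/20 = 1/10 (approx. 0.1)
  Task 3: C/T = 7/28 = 1/4 (approx. 0.25)
  Task 4: C/T = 11/35 (approx. 0.3143)
Total utilization U = 5/18 + 1/10 + 1/4 + 11/35 = 1187/1260
Rounded to 4 decimal places: U = 0.9421
RM (Liu & Layland) bound for 4 tasks = 0.756828; compare with U = 1187/1260 (approx. 0.942063)
bound < U <= 1, so the RM sufficient condition is not met (inconclusive; an exact test such as response-time analysis is needed).

0.9421


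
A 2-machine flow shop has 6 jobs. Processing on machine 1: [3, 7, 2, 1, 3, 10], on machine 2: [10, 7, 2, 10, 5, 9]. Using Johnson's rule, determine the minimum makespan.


Apply Johnson's rule:
  Group 1 (a <= b): [(4, 1, 10), (3, 2, 2), (1, 3, 10), (5, 3, 5), (2, 7, 7)]
  Group 2 (a > b): [(6, 10, 9)]
Optimal job order: [4, 3, 1, 5, 2, 6]
Schedule:
  Job 4: M1 done at 1, M2 done at 11
  Job 3: M1 done at 3, M2 done at 13
  Job 1: M1 done at 6, M2 done at 23
  Job 5: M1 done at 9, M2 done at 28
  Job 2: M1 done at 16, M2 done at 35
  Job 6: M1 done at 26, M2 done at 44
Makespan = 44

44


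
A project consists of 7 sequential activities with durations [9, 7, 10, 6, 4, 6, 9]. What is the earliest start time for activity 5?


Activity 5 starts after activities 1 through 4 complete.
Predecessor durations: [9, 7, 10, 6]
ES = 9 + 7 + 10 + 6 = 32

32


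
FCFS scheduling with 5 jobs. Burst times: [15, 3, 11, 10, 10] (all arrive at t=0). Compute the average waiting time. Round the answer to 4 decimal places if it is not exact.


FCFS order (as given): [15, 3, 11, 10, 10]
Waiting times:
  Job 1: wait = 0
  Job 2: wait = 15
  Job 3: wait = 18
  Job 4: wait = 29
  Job 5: wait = 39
Sum of waiting times = 101
Average waiting time = 101/5 = 20.2

20.2


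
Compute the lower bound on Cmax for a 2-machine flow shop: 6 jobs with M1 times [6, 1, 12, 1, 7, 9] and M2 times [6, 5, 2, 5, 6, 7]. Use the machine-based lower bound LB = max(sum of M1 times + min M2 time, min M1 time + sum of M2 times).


LB1 = sum(M1 times) + min(M2 times) = 36 + 2 = 38
LB2 = min(M1 times) + sum(M2 times) = 1 + 31 = 32
Lower bound = max(LB1, LB2) = max(38, 32) = 38

38


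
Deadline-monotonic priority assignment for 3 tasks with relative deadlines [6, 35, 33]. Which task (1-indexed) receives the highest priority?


Sort tasks by relative deadline (ascending):
  Task 1: deadline = 6
  Task 3: deadline = 33
  Task 2: deadline = 35
Priority order (highest first): [1, 3, 2]
Highest priority task = 1

1


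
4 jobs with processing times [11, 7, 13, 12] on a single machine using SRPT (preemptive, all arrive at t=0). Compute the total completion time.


Since all jobs arrive at t=0, SRPT equals SPT ordering.
SPT order: [7, 11, 12, 13]
Completion times:
  Job 1: p=7, C=7
  Job 2: p=11, C=18
  Job 3: p=12, C=30
  Job 4: p=13, C=43
Total completion time = 7 + 18 + 30 + 43 = 98

98


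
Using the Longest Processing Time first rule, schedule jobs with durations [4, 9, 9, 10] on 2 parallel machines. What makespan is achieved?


Sort jobs in decreasing order (LPT): [10, 9, 9, 4]
Assign each job to the least loaded machine:
  Machine 1: jobs [10, 4], load = 14
  Machine 2: jobs [9, 9], load = 18
Makespan = max load = 18

18


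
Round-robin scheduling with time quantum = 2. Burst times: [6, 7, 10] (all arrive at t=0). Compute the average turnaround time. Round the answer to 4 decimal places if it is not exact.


Time quantum = 2
Execution trace:
  J1 runs 2 units, time = 2
  J2 runs 2 units, time = 4
  J3 runs 2 units, time = 6
  J1 runs 2 units, time = 8
  J2 runs 2 units, time = 10
  J3 runs 2 units, time = 12
  J1 runs 2 units, time = 14
  J2 runs 2 units, time = 16
  J3 runs 2 units, time = 18
  J2 runs 1 units, time = 19
  J3 runs 2 units, time = 21
  J3 runs 2 units, time = 23
Finish times: [14, 19, 23]
Average turnaround = 56/3 = 18.6667

18.6667


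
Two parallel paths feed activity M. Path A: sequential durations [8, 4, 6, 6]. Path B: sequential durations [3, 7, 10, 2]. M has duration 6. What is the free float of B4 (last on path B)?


ES(B4) = sum of predecessors on chain B = 20
EF(B4) = ES + duration = 20 + 2 = 22
Successor of B4 is M. ES(M) = max(sum(A), sum(B)) = max(24, 22) = 24
Free float = ES(successor) - EF(current) = 24 - 22 = 2

2


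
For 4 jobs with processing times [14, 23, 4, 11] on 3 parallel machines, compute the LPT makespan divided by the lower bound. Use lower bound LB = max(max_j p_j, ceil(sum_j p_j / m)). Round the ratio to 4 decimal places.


LPT order: [23, 14, 11, 4]
Machine loads after assignment: [23, 14, 15]
LPT makespan = 23
Lower bound = max(max_job, ceil(total/3)) = max(23, 18) = 23
Ratio = 23 / 23 = 1.0

1.0


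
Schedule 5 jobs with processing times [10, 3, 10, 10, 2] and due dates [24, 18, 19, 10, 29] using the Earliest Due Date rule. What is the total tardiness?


Sort by due date (EDD order): [(10, 10), (3, 18), (10, 19), (10, 24), (2, 29)]
Compute completion times and tardiness:
  Job 1: p=10, d=10, C=10, tardiness=max(0,10-10)=0
  Job 2: p=3, d=18, C=13, tardiness=max(0,13-18)=0
  Job 3: p=10, d=19, C=23, tardiness=max(0,23-19)=4
  Job 4: p=10, d=24, C=33, tardiness=max(0,33-24)=9
  Job 5: p=2, d=29, C=35, tardiness=max(0,35-29)=6
Total tardiness = 19

19


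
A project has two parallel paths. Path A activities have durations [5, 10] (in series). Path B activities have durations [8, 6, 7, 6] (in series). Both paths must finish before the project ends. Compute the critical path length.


Path A total = 5 + 10 = 15
Path B total = 8 + 6 + 7 + 6 = 27
Critical path = longest path = max(15, 27) = 27

27


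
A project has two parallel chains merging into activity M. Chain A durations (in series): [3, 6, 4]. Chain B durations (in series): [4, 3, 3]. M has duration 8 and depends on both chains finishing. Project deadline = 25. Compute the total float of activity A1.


Forward pass: ES(A1) = sum of predecessors on chain A = 0
EF = ES + duration = 0 + 3 = 3
Backward pass: LF(M) = deadline = 25; LS(M) = 25 - 8 = 17
LF(A1) = LS(M) - sum(successors on chain A) = 17 - 10 = 7
LS = LF - duration = 7 - 3 = 4
Total float = LS - ES = 4 - 0 = 4

4


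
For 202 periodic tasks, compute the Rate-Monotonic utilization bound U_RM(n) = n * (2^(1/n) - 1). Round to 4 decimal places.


Compute 2^(1/202) = 1.0034373158
Subtract 1: 1.0034373158 - 1 = 0.0034373158
Multiply by n: 202 * 0.0034373158 = 0.6943377916
Round to 4 dp: 0.6943

0.6943


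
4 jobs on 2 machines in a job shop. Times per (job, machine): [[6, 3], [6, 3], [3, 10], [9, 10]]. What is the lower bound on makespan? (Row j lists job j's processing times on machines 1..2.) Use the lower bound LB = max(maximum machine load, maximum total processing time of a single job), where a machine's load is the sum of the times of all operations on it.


Machine loads:
  Machine 1: 6 + 6 + 3 + 9 = 24
  Machine 2: 3 + 3 + 10 + 10 = 26
Max machine load = 26
Job totals:
  Job 1: 9
  Job 2: 9
  Job 3: 13
  Job 4: 19
Max job total = 19
Lower bound = max(26, 19) = 26

26


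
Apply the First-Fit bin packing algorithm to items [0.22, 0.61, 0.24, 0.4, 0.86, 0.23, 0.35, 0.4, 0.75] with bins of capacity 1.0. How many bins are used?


Place items sequentially using First-Fit:
  Item 0.22 -> new Bin 1
  Item 0.61 -> Bin 1 (now 0.83)
  Item 0.24 -> new Bin 2
  Item 0.4 -> Bin 2 (now 0.64)
  Item 0.86 -> new Bin 3
  Item 0.23 -> Bin 2 (now 0.87)
  Item 0.35 -> new Bin 4
  Item 0.4 -> Bin 4 (now 0.75)
  Item 0.75 -> new Bin 5
Total bins used = 5

5


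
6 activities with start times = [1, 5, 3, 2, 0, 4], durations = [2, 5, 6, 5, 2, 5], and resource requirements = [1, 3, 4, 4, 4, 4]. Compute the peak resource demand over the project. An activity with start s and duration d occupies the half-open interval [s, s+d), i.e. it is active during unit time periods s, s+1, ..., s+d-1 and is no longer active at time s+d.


Each activity i is active on [start_i, start_i + duration_i).
Compute total resource usage per time slot:
  t=0: active resources = [4], total = 4
  t=1: active resources = [1, 4], total = 5
  t=2: active resources = [1, 4], total = 5
  t=3: active resources = [4, 4], total = 8
  t=4: active resources = [4, 4, 4], total = 12
  t=5: active resources = [3, 4, 4, 4], total = 15
  t=6: active resources = [3, 4, 4, 4], total = 15
  t=7: active resources = [3, 4, 4], total = 11
  t=8: active resources = [3, 4, 4], total = 11
  t=9: active resources = [3], total = 3
Peak resource demand = 15

15


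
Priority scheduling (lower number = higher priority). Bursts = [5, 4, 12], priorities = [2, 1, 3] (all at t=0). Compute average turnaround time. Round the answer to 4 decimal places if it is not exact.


Sort by priority (ascending = highest first):
Order: [(1, 4), (2, 5), (3, 12)]
Completion times:
  Priority 1, burst=4, C=4
  Priority 2, burst=5, C=9
  Priority 3, burst=12, C=21
Average turnaround = 34/3 = 11.3333

11.3333


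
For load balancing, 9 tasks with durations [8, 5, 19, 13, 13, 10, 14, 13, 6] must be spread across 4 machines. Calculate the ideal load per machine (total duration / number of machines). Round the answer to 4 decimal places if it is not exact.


Total processing time = 8 + 5 + 19 + 13 + 13 + 10 + 14 + 13 + 6 = 101
Number of machines = 4
Ideal balanced load = 101 / 4 = 25.25

25.25


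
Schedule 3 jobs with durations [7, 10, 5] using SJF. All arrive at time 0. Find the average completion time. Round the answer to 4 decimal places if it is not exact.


SJF order (ascending): [5, 7, 10]
Completion times:
  Job 1: burst=5, C=5
  Job 2: burst=7, C=12
  Job 3: burst=10, C=22
Average completion = 39/3 = 13.0

13.0


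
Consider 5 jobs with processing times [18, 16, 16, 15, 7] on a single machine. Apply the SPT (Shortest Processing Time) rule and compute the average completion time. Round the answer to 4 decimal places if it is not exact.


Sort jobs by processing time (SPT order): [7, 15, 16, 16, 18]
Compute completion times sequentially:
  Job 1: processing = 7, completes at 7
  Job 2: processing = 15, completes at 22
  Job 3: processing = 16, completes at 38
  Job 4: processing = 16, completes at 54
  Job 5: processing = 18, completes at 72
Sum of completion times = 193
Average completion time = 193/5 = 38.6

38.6


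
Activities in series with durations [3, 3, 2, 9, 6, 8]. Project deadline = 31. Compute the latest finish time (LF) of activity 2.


LF(activity 2) = deadline - sum of successor durations
Successors: activities 3 through 6 with durations [2, 9, 6, 8]
Sum of successor durations = 25
LF = 31 - 25 = 6

6


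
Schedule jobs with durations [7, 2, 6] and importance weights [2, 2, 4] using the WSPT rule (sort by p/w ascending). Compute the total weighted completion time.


Compute p/w ratios and sort ascending (WSPT): [(2, 2), (6, 4), (7, 2)]
Compute weighted completion times:
  Job (p=2,w=2): C=2, w*C=2*2=4
  Job (p=6,w=4): C=8, w*C=4*8=32
  Job (p=7,w=2): C=15, w*C=2*15=30
Total weighted completion time = 66

66


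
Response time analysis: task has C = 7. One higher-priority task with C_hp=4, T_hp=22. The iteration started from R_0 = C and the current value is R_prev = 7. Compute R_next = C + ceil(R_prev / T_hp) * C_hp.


R_next = C + ceil(R_prev / T_hp) * C_hp
ceil(7 / 22) = ceil(0.3182) = 1
Interference = 1 * 4 = 4
R_next = 7 + 4 = 11

11


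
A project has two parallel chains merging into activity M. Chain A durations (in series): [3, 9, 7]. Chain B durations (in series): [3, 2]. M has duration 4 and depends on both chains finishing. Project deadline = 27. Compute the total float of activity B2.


Forward pass: ES(B2) = sum of predecessors on chain B = 3
EF = ES + duration = 3 + 2 = 5
Backward pass: LF(M) = deadline = 27; LS(M) = 27 - 4 = 23
LF(B2) = LS(M) - sum(successors on chain B) = 23 - 0 = 23
LS = LF - duration = 23 - 2 = 21
Total float = LS - ES = 21 - 3 = 18

18


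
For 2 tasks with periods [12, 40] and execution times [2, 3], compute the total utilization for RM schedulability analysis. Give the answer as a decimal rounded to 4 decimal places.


Compute individual utilizations (exact fractions):
  Task 1: C/T = 2/12 = 1/6 (approx. 0.1667)
  Task 2: C/T = 3/40 (approx. 0.075)
Total utilization U = 1/6 + 3/40 = 29/120
Rounded to 4 decimal places: U = 0.2417
RM (Liu & Layland) bound for 2 tasks = 0.828427; compare with U = 29/120 (approx. 0.241667)
U <= bound, so schedulable by RM sufficient condition.

0.2417


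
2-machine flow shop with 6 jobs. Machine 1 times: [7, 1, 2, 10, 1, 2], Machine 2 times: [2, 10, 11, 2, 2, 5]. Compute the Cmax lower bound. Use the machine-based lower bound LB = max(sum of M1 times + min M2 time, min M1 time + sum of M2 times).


LB1 = sum(M1 times) + min(M2 times) = 23 + 2 = 25
LB2 = min(M1 times) + sum(M2 times) = 1 + 32 = 33
Lower bound = max(LB1, LB2) = max(25, 33) = 33

33


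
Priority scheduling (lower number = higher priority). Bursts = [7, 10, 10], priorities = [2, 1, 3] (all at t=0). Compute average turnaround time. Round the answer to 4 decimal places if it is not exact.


Sort by priority (ascending = highest first):
Order: [(1, 10), (2, 7), (3, 10)]
Completion times:
  Priority 1, burst=10, C=10
  Priority 2, burst=7, C=17
  Priority 3, burst=10, C=27
Average turnaround = 54/3 = 18.0

18.0


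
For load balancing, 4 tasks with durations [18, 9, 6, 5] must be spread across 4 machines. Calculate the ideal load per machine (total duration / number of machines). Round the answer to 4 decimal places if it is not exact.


Total processing time = 18 + 9 + 6 + 5 = 38
Number of machines = 4
Ideal balanced load = 38 / 4 = 9.5

9.5


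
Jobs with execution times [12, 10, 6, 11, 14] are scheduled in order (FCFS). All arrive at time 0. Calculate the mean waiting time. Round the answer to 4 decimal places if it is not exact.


FCFS order (as given): [12, 10, 6, 11, 14]
Waiting times:
  Job 1: wait = 0
  Job 2: wait = 12
  Job 3: wait = 22
  Job 4: wait = 28
  Job 5: wait = 39
Sum of waiting times = 101
Average waiting time = 101/5 = 20.2

20.2


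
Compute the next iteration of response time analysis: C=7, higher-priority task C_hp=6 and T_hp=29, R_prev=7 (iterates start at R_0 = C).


R_next = C + ceil(R_prev / T_hp) * C_hp
ceil(7 / 29) = ceil(0.2414) = 1
Interference = 1 * 6 = 6
R_next = 7 + 6 = 13

13


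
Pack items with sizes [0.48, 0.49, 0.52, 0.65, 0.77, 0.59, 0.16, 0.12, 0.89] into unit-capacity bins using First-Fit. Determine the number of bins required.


Place items sequentially using First-Fit:
  Item 0.48 -> new Bin 1
  Item 0.49 -> Bin 1 (now 0.97)
  Item 0.52 -> new Bin 2
  Item 0.65 -> new Bin 3
  Item 0.77 -> new Bin 4
  Item 0.59 -> new Bin 5
  Item 0.16 -> Bin 2 (now 0.68)
  Item 0.12 -> Bin 2 (now 0.8)
  Item 0.89 -> new Bin 6
Total bins used = 6

6


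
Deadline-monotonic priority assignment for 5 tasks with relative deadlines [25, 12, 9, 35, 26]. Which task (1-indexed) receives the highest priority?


Sort tasks by relative deadline (ascending):
  Task 3: deadline = 9
  Task 2: deadline = 12
  Task 1: deadline = 25
  Task 5: deadline = 26
  Task 4: deadline = 35
Priority order (highest first): [3, 2, 1, 5, 4]
Highest priority task = 3

3


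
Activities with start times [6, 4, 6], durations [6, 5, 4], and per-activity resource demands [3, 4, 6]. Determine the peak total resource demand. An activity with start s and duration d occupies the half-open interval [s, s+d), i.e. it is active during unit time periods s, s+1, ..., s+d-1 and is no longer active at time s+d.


Each activity i is active on [start_i, start_i + duration_i).
Compute total resource usage per time slot:
  t=0: active resources = [], total = 0
  t=1: active resources = [], total = 0
  t=2: active resources = [], total = 0
  t=3: active resources = [], total = 0
  t=4: active resources = [4], total = 4
  t=5: active resources = [4], total = 4
  t=6: active resources = [3, 4, 6], total = 13
  t=7: active resources = [3, 4, 6], total = 13
  t=8: active resources = [3, 4, 6], total = 13
  t=9: active resources = [3, 6], total = 9
  t=10: active resources = [3], total = 3
  t=11: active resources = [3], total = 3
Peak resource demand = 13

13


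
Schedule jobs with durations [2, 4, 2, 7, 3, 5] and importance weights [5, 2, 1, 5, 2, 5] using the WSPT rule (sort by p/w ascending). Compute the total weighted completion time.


Compute p/w ratios and sort ascending (WSPT): [(2, 5), (5, 5), (7, 5), (3, 2), (4, 2), (2, 1)]
Compute weighted completion times:
  Job (p=2,w=5): C=2, w*C=5*2=10
  Job (p=5,w=5): C=7, w*C=5*7=35
  Job (p=7,w=5): C=14, w*C=5*14=70
  Job (p=3,w=2): C=17, w*C=2*17=34
  Job (p=4,w=2): C=21, w*C=2*21=42
  Job (p=2,w=1): C=23, w*C=1*23=23
Total weighted completion time = 214

214


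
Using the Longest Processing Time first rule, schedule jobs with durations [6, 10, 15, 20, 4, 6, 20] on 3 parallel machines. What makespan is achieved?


Sort jobs in decreasing order (LPT): [20, 20, 15, 10, 6, 6, 4]
Assign each job to the least loaded machine:
  Machine 1: jobs [20, 6], load = 26
  Machine 2: jobs [20, 6], load = 26
  Machine 3: jobs [15, 10, 4], load = 29
Makespan = max load = 29

29


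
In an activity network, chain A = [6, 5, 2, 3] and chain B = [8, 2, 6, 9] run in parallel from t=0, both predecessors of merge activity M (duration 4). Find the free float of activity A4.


ES(A4) = sum of predecessors on chain A = 13
EF(A4) = ES + duration = 13 + 3 = 16
Successor of A4 is M. ES(M) = max(sum(A), sum(B)) = max(16, 25) = 25
Free float = ES(successor) - EF(current) = 25 - 16 = 9

9


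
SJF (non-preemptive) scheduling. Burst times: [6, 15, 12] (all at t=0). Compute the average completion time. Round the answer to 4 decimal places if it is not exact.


SJF order (ascending): [6, 12, 15]
Completion times:
  Job 1: burst=6, C=6
  Job 2: burst=12, C=18
  Job 3: burst=15, C=33
Average completion = 57/3 = 19.0

19.0


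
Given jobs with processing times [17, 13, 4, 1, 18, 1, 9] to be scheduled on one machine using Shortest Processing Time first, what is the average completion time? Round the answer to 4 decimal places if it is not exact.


Sort jobs by processing time (SPT order): [1, 1, 4, 9, 13, 17, 18]
Compute completion times sequentially:
  Job 1: processing = 1, completes at 1
  Job 2: processing = 1, completes at 2
  Job 3: processing = 4, completes at 6
  Job 4: processing = 9, completes at 15
  Job 5: processing = 13, completes at 28
  Job 6: processing = 17, completes at 45
  Job 7: processing = 18, completes at 63
Sum of completion times = 160
Average completion time = 160/7 = 22.8571

22.8571


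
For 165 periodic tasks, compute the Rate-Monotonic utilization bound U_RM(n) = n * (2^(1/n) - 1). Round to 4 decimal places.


Compute 2^(1/165) = 1.0042097281
Subtract 1: 1.0042097281 - 1 = 0.0042097281
Multiply by n: 165 * 0.0042097281 = 0.6946051365
Round to 4 dp: 0.6946

0.6946


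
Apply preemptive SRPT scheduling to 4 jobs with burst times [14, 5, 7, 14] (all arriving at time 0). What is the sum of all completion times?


Since all jobs arrive at t=0, SRPT equals SPT ordering.
SPT order: [5, 7, 14, 14]
Completion times:
  Job 1: p=5, C=5
  Job 2: p=7, C=12
  Job 3: p=14, C=26
  Job 4: p=14, C=40
Total completion time = 5 + 12 + 26 + 40 = 83

83


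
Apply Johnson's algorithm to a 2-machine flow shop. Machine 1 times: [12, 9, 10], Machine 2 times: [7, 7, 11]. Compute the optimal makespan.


Apply Johnson's rule:
  Group 1 (a <= b): [(3, 10, 11)]
  Group 2 (a > b): [(1, 12, 7), (2, 9, 7)]
Optimal job order: [3, 1, 2]
Schedule:
  Job 3: M1 done at 10, M2 done at 21
  Job 1: M1 done at 22, M2 done at 29
  Job 2: M1 done at 31, M2 done at 38
Makespan = 38

38


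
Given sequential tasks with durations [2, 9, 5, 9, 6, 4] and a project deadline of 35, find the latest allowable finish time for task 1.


LF(activity 1) = deadline - sum of successor durations
Successors: activities 2 through 6 with durations [9, 5, 9, 6, 4]
Sum of successor durations = 33
LF = 35 - 33 = 2

2


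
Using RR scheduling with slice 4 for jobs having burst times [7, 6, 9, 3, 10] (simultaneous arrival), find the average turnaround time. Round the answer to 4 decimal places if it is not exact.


Time quantum = 4
Execution trace:
  J1 runs 4 units, time = 4
  J2 runs 4 units, time = 8
  J3 runs 4 units, time = 12
  J4 runs 3 units, time = 15
  J5 runs 4 units, time = 19
  J1 runs 3 units, time = 22
  J2 runs 2 units, time = 24
  J3 runs 4 units, time = 28
  J5 runs 4 units, time = 32
  J3 runs 1 units, time = 33
  J5 runs 2 units, time = 35
Finish times: [22, 24, 33, 15, 35]
Average turnaround = 129/5 = 25.8

25.8


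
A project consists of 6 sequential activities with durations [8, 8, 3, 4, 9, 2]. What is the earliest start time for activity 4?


Activity 4 starts after activities 1 through 3 complete.
Predecessor durations: [8, 8, 3]
ES = 8 + 8 + 3 = 19

19


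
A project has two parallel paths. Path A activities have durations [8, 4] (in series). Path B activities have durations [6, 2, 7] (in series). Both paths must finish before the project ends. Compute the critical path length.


Path A total = 8 + 4 = 12
Path B total = 6 + 2 + 7 = 15
Critical path = longest path = max(12, 15) = 15

15


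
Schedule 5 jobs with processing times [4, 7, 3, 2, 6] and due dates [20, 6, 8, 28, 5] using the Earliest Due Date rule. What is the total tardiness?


Sort by due date (EDD order): [(6, 5), (7, 6), (3, 8), (4, 20), (2, 28)]
Compute completion times and tardiness:
  Job 1: p=6, d=5, C=6, tardiness=max(0,6-5)=1
  Job 2: p=7, d=6, C=13, tardiness=max(0,13-6)=7
  Job 3: p=3, d=8, C=16, tardiness=max(0,16-8)=8
  Job 4: p=4, d=20, C=20, tardiness=max(0,20-20)=0
  Job 5: p=2, d=28, C=22, tardiness=max(0,22-28)=0
Total tardiness = 16

16


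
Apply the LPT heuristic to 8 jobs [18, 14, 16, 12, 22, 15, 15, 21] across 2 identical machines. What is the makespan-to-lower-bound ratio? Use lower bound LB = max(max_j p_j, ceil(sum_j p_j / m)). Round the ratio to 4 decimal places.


LPT order: [22, 21, 18, 16, 15, 15, 14, 12]
Machine loads after assignment: [67, 66]
LPT makespan = 67
Lower bound = max(max_job, ceil(total/2)) = max(22, 67) = 67
Ratio = 67 / 67 = 1.0

1.0
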